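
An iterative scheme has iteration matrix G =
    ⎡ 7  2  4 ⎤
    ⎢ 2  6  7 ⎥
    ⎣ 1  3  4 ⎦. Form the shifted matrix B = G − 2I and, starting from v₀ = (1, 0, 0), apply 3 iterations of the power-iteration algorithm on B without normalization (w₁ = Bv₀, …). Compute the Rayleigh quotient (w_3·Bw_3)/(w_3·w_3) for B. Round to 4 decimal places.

μ ≈ 9.3648

B = G − 2I has rows (5, 2, 4); (2, 4, 7); (1, 3, 2)
w1 = Bv₀ = (5·1 + 2·0 + 4·0; 2·1 + 4·0 + 7·0; 1·1 + 3·0 + 2·0) = (5, 2, 1)
w2 = Bw1 = (5·5 + 2·2 + 4·1; 2·5 + 4·2 + 7·1; 1·5 + 3·2 + 2·1) = (33, 25, 13)
w3 = Bw2 = (267, 257, 134)
Bw3 = (2385, 2500, 1306)
w3·Bw3 = 1454299; w3·w3 = 155294; μ ≈ 1454299/155294 = 9.3648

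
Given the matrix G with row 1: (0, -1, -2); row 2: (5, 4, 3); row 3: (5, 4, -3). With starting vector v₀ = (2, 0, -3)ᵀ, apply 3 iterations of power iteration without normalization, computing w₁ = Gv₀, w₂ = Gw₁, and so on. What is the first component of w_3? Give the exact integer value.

w1 = Gv₀ = (0·2 + (-1)·0 + (-2)·(-3); 5·2 + 4·0 + 3·(-3); 5·2 + 4·0 + (-3)·(-3)) = (6, 1, 19)
w2 = Gw1 = (0·6 + (-1)·1 + (-2)·19; 5·6 + 4·1 + 3·19; 5·6 + 4·1 + (-3)·19) = (-39, 91, -23)
w3 = Gw2 = (-45, 100, 238)
The requested component of w3 is -45.

-45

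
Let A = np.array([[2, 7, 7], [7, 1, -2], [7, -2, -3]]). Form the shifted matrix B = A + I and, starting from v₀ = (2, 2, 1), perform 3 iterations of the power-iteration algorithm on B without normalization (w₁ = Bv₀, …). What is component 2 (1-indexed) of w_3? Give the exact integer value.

1871

B = A + I has rows (3, 7, 7); (7, 2, -2); (7, -2, -2)
w1 = Bv₀ = (3·2 + 7·2 + 7·1; 7·2 + 2·2 + (-2)·1; 7·2 + (-2)·2 + (-2)·1) = (27, 16, 8)
w2 = Bw1 = (3·27 + 7·16 + 7·8; 7·27 + 2·16 + (-2)·8; 7·27 + (-2)·16 + (-2)·8) = (249, 205, 141)
w3 = Bw2 = (3169, 1871, 1051)
Requested component of w3: 1871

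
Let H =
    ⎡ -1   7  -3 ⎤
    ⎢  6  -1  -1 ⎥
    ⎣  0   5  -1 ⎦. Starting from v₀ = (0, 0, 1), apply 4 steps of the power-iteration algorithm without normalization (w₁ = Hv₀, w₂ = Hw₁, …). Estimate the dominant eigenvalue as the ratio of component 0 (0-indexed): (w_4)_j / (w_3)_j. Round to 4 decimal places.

w1 = Hv₀ = (-3, -1, -1)
w2 = Hw1 = (-1, -16, -4)
w3 = Hw2 = (-99, 14, -76)
w4 = Hw3 = (425, -532, 146)
Ratio at component: 425 / -99 = -4.2929

λ ≈ -4.2929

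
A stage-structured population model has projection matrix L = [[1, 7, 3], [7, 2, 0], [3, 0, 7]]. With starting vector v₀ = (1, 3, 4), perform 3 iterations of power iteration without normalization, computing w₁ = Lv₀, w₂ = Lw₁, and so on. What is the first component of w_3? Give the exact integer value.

w1 = Lv₀ = (1·1 + 7·3 + 3·4; 7·1 + 2·3 + 0·4; 3·1 + 0·3 + 7·4) = (34, 13, 31)
w2 = Lw1 = (1·34 + 7·13 + 3·31; 7·34 + 2·13 + 0·31; 3·34 + 0·13 + 7·31) = (218, 264, 319)
w3 = Lw2 = (3023, 2054, 2887)
The requested component of w3 is 3023.

3023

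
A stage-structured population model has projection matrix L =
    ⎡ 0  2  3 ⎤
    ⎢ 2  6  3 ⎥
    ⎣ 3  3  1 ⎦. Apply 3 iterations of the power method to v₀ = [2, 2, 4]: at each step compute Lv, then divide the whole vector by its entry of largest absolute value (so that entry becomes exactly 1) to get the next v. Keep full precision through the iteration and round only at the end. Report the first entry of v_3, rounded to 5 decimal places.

Lv0 = (16.000000, 28.000000, 16.000000); divide by 28.000000 → v1 = (0.571429, 1.000000, 0.571429)
Lv1 = (3.714286, 8.857143, 5.285714); divide by 8.857143 → v2 = (0.419355, 1.000000, 0.596774)
Lv2 = (3.790323, 8.629032, 4.854839); divide by 8.629032 → v3 = (0.439252, 1.000000, 0.562617)
Requested entry of v3: 940/2140 = 0.43925

0.43925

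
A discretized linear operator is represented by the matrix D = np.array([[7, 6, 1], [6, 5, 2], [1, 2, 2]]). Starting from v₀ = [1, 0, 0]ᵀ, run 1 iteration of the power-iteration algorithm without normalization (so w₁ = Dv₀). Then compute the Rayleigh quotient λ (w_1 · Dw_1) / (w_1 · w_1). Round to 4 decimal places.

12.4070

w1 = Dv₀ = (7·1 + 6·0 + 1·0; 6·1 + 5·0 + 2·0; 1·1 + 2·0 + 2·0) = (7, 6, 1)
Dw1 = (86, 74, 21)
w1·Dw1 = 7·86 + 6·74 + 1·21 = 1067; w1·w1 = 7·7 + 6·6 + 1·1 = 86
λ ≈ 1067/86 = 12.4070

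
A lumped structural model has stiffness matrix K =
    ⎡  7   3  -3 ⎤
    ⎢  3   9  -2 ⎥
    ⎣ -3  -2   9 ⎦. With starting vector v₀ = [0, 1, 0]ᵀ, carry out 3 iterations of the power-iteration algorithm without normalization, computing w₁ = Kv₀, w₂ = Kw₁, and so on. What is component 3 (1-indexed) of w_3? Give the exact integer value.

-755

w1 = Kv₀ = (7·0 + 3·1 + (-3)·0; 3·0 + 9·1 + (-2)·0; (-3)·0 + (-2)·1 + 9·0) = (3, 9, -2)
w2 = Kw1 = (7·3 + 3·9 + (-3)·(-2); 3·3 + 9·9 + (-2)·(-2); (-3)·3 + (-2)·9 + 9·(-2)) = (54, 94, -45)
w3 = Kw2 = (795, 1098, -755)
The requested component of w3 is -755.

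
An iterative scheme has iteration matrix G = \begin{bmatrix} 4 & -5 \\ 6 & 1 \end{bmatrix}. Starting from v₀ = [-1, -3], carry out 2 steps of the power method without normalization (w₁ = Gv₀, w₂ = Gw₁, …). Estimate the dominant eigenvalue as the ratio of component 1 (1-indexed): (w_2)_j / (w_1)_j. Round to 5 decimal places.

λ ≈ 8.09091

w1 = Gv₀ = (4·(-1) + (-5)·(-3); 6·(-1) + 1·(-3)) = (11, -9)
w2 = Gw1 = (4·11 + (-5)·(-9); 6·11 + 1·(-9)) = (89, 57)
Ratio at component: 89 / 11 = 8.09091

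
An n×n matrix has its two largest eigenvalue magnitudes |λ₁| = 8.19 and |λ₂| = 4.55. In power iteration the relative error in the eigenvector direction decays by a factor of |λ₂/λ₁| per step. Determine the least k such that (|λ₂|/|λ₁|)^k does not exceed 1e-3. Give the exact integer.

12

|λ₂/λ₁| = 4.55/8.19 = 0.55556
Need k ≥ ln(1e-3) / ln(0.55556) = -6.9078 / -0.5878 ≈ 11.752
Smallest integer k satisfying the bound: 12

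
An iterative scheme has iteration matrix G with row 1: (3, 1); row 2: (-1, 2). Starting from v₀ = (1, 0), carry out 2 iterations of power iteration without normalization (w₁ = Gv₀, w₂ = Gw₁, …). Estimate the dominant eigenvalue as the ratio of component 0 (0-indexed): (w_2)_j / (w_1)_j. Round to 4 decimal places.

λ ≈ 2.6667

w1 = Gv₀ = (3·1 + 1·0; (-1)·1 + 2·0) = (3, -1)
w2 = Gw1 = (3·3 + 1·(-1); (-1)·3 + 2·(-1)) = (8, -5)
Ratio at component: 8 / 3 = 2.6667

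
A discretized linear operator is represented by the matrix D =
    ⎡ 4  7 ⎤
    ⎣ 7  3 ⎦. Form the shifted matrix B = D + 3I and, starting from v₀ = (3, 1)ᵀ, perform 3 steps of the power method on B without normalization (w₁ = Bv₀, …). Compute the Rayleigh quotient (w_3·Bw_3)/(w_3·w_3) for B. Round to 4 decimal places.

B = D + 3I has rows (7, 7); (7, 6)
w1 = Bv₀ = (28, 27)
w2 = Bw1 = (385, 358)
w3 = Bw2 = (5201, 4843)
Bw3 = (70308, 65465)
w3·Bw3 = 682718903; w3·w3 = 50505050; μ ≈ 682718903/50505050 = 13.5178

μ ≈ 13.5178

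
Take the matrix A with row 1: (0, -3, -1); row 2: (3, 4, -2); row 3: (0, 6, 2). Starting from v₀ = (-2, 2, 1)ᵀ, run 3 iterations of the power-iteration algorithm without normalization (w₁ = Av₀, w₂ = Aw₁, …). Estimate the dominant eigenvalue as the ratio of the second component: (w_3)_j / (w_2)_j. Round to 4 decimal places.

6.0000

w1 = Av₀ = (0·(-2) + (-3)·2 + (-1)·1; 3·(-2) + 4·2 + (-2)·1; 0·(-2) + 6·2 + 2·1) = (-7, 0, 14)
w2 = Aw1 = (0·(-7) + (-3)·0 + (-1)·14; 3·(-7) + 4·0 + (-2)·14; 0·(-7) + 6·0 + 2·14) = (-14, -49, 28)
w3 = Aw2 = (119, -294, -238)
Ratio at component: -294 / -49 = 6.0000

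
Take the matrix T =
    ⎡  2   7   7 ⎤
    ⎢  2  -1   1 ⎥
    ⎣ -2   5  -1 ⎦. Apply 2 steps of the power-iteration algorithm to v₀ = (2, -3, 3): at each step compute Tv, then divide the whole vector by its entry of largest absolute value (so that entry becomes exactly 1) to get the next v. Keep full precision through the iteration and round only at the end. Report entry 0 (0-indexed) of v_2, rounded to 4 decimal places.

Tv0 = (4.00000, 10.00000, -22.00000); divide by -22.00000 → v1 = (-0.18182, -0.45455, 1.00000)
Tv1 = (3.45455, 1.09091, -2.90909); divide by 3.45455 → v2 = (1.00000, 0.31579, -0.84211)
Requested entry of v2: -76/-76 = 1.0000

1.0000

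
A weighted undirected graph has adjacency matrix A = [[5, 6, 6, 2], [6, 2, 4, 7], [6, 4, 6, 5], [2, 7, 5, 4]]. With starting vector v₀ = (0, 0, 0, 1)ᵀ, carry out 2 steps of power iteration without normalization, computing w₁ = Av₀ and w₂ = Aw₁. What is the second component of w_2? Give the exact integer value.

74

w1 = Av₀ = (5·0 + 6·0 + 6·0 + 2·1; 6·0 + 2·0 + 4·0 + 7·1; 6·0 + 4·0 + 6·0 + 5·1; 2·0 + 7·0 + 5·0 + 4·1) = (2, 7, 5, 4)
w2 = Aw1 = (5·2 + 6·7 + 6·5 + 2·4; 6·2 + 2·7 + 4·5 + 7·4; 6·2 + 4·7 + 6·5 + 5·4; 2·2 + 7·7 + 5·5 + 4·4) = (90, 74, 90, 94)
The requested component of w2 is 74.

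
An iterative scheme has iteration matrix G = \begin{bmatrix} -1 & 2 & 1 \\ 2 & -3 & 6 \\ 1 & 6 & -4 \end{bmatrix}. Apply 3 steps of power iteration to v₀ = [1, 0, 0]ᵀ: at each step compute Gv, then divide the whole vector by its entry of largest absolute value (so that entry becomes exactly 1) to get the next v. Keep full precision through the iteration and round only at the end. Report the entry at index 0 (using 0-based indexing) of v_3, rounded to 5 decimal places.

-0.05000

Gv0 = (-1.000000, 2.000000, 1.000000); divide by 2.000000 → v1 = (-0.500000, 1.000000, 0.500000)
Gv1 = (3.000000, -1.000000, 3.500000); divide by 3.500000 → v2 = (0.857143, -0.285714, 1.000000)
Gv2 = (-0.428571, 8.571429, -4.857143); divide by 8.571429 → v3 = (-0.050000, 1.000000, -0.566667)
Requested entry of v3: -3/60 = -0.05000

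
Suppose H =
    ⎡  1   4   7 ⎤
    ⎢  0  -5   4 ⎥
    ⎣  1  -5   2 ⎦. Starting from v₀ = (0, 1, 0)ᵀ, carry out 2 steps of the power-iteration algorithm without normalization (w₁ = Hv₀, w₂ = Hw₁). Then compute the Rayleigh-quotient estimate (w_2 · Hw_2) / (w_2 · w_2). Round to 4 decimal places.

λ ≈ -1.8979

w1 = Hv₀ = (1·0 + 4·1 + 7·0; 0·0 + (-5)·1 + 4·0; 1·0 + (-5)·1 + 2·0) = (4, -5, -5)
w2 = Hw1 = (1·4 + 4·(-5) + 7·(-5); 0·4 + (-5)·(-5) + 4·(-5); 1·4 + (-5)·(-5) + 2·(-5)) = (-51, 5, 19)
Hw2 = (102, 51, -38)
w2·Hw2 = (-51)·102 + 5·51 + 19·(-38) = -5669; w2·w2 = (-51)·(-51) + 5·5 + 19·19 = 2987
λ ≈ -5669/2987 = -1.8979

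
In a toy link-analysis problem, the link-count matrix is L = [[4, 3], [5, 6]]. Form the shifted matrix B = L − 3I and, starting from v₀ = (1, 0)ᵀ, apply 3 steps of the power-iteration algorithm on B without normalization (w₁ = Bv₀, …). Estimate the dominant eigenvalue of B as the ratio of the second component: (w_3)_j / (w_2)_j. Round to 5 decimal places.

B = L − 3I has rows (1, 3); (5, 3)
w1 = Bv₀ = (1, 5)
w2 = Bw1 = (16, 20)
w3 = Bw2 = (76, 140)
Ratio: 140/20 = 7.00000

7.00000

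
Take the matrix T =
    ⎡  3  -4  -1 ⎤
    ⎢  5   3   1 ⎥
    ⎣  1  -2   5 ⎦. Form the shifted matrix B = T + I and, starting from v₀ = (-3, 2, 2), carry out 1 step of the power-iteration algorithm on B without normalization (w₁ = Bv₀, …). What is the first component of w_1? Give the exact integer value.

B = T + I has rows (4, -4, -1); (5, 4, 1); (1, -2, 6)
w1 = Bv₀ = (-22, -5, 5)
Requested component of w1: -22

-22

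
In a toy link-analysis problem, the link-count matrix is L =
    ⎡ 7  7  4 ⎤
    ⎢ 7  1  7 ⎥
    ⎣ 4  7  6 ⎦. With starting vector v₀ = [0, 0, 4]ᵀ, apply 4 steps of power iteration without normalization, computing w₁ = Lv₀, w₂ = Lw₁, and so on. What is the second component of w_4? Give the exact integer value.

w1 = Lv₀ = (7·0 + 7·0 + 4·4; 7·0 + 1·0 + 7·4; 4·0 + 7·0 + 6·4) = (16, 28, 24)
w2 = Lw1 = (7·16 + 7·28 + 4·24; 7·16 + 1·28 + 7·24; 4·16 + 7·28 + 6·24) = (404, 308, 404)
w3 = Lw2 = (6600, 5964, 6196)
w4 = Lw3 = (112732, 95536, 105324)
The requested component of w4 is 95536.

95536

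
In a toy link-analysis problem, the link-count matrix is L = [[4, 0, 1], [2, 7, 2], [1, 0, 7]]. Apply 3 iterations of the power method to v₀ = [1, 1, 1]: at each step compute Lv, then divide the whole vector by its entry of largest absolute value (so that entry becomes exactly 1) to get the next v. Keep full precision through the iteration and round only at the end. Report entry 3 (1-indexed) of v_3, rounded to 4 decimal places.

0.5061

Lv0 = (5.00000, 11.00000, 8.00000); divide by 11.00000 → v1 = (0.45455, 1.00000, 0.72727)
Lv1 = (2.54545, 9.36364, 5.54545); divide by 9.36364 → v2 = (0.27184, 1.00000, 0.59223)
Lv2 = (1.67961, 8.72816, 4.41748); divide by 8.72816 → v3 = (0.19244, 1.00000, 0.50612)
Requested entry of v3: 455/899 = 0.5061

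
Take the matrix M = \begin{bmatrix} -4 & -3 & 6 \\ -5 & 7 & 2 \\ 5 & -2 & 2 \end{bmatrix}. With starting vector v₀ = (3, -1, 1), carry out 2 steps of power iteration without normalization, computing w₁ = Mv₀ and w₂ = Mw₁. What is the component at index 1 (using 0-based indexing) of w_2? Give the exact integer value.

-87

w1 = Mv₀ = ((-4)·3 + (-3)·(-1) + 6·1; (-5)·3 + 7·(-1) + 2·1; 5·3 + (-2)·(-1) + 2·1) = (-3, -20, 19)
w2 = Mw1 = ((-4)·(-3) + (-3)·(-20) + 6·19; (-5)·(-3) + 7·(-20) + 2·19; 5·(-3) + (-2)·(-20) + 2·19) = (186, -87, 63)
The requested component of w2 is -87.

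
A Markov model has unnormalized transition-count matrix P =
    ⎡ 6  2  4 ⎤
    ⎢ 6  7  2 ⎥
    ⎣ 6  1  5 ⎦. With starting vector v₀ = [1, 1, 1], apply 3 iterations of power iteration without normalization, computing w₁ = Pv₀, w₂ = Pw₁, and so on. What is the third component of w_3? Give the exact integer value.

w1 = Pv₀ = (6·1 + 2·1 + 4·1; 6·1 + 7·1 + 2·1; 6·1 + 1·1 + 5·1) = (12, 15, 12)
w2 = Pw1 = (6·12 + 2·15 + 4·12; 6·12 + 7·15 + 2·12; 6·12 + 1·15 + 5·12) = (150, 201, 147)
w3 = Pw2 = (1890, 2601, 1836)
The requested component of w3 is 1836.

1836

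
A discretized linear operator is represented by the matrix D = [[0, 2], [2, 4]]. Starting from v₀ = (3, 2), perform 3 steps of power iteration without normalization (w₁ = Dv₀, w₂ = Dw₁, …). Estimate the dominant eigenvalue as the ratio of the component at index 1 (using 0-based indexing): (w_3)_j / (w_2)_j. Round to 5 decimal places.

4.87500

w1 = Dv₀ = (4, 14)
w2 = Dw1 = (28, 64)
w3 = Dw2 = (128, 312)
Ratio at component: 312 / 64 = 4.87500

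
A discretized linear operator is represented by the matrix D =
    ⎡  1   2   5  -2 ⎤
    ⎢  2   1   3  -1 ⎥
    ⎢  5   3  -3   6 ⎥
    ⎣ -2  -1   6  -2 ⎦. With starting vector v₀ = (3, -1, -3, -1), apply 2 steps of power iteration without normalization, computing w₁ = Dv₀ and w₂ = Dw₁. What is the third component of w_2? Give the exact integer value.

w1 = Dv₀ = (1·3 + 2·(-1) + 5·(-3) + (-2)·(-1); 2·3 + 1·(-1) + 3·(-3) + (-1)·(-1); 5·3 + 3·(-1) + (-3)·(-3) + 6·(-1); (-2)·3 + (-1)·(-1) + 6·(-3) + (-2)·(-1)) = (-12, -3, 15, -21)
w2 = Dw1 = (1·(-12) + 2·(-3) + 5·15 + (-2)·(-21); 2·(-12) + 1·(-3) + 3·15 + (-1)·(-21); 5·(-12) + 3·(-3) + (-3)·15 + 6·(-21); (-2)·(-12) + (-1)·(-3) + 6·15 + (-2)·(-21)) = (99, 39, -240, 159)
The requested component of w2 is -240.

-240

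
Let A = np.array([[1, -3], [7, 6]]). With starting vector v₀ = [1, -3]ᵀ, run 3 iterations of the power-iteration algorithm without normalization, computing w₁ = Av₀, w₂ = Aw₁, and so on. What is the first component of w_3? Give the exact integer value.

w1 = Av₀ = (10, -11)
w2 = Aw1 = (43, 4)
w3 = Aw2 = (31, 325)
The requested component of w3 is 31.

31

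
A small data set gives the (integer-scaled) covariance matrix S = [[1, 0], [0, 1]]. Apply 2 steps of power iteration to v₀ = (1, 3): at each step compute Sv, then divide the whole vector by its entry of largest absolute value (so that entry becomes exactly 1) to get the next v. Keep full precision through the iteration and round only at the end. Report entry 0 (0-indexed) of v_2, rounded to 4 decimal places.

Sv0 = (1.00000, 3.00000); divide by 3.00000 → v1 = (0.33333, 1.00000)
Sv1 = (0.33333, 1.00000); divide by 1.00000 → v2 = (0.33333, 1.00000)
Requested entry of v2: 1/3 = 0.3333

0.3333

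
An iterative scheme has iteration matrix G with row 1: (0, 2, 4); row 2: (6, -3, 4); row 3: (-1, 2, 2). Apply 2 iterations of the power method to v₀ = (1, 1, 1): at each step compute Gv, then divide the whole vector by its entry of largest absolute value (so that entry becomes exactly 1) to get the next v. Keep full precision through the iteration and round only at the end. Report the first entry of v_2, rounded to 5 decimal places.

Gv0 = (6.000000, 7.000000, 3.000000); divide by 7.000000 → v1 = (0.857143, 1.000000, 0.428571)
Gv1 = (3.714286, 3.857143, 2.000000); divide by 3.857143 → v2 = (0.962963, 1.000000, 0.518519)
Requested entry of v2: 26/27 = 0.96296

0.96296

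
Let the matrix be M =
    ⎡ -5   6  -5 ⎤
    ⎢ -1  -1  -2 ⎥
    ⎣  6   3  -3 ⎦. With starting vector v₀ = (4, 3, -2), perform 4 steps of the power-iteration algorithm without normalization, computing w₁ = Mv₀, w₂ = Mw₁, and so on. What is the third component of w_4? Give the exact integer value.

13017

w1 = Mv₀ = (8, -3, 39)
w2 = Mw1 = (-253, -83, -78)
w3 = Mw2 = (1157, 492, -1533)
w4 = Mw3 = (4832, 1417, 13017)
The requested component of w4 is 13017.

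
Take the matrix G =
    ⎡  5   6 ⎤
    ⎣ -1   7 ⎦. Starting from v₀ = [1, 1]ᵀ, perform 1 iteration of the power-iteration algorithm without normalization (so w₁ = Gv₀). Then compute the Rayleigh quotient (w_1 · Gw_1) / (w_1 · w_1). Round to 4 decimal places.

λ ≈ 7.5605

w1 = Gv₀ = (11, 6)
Gw1 = (91, 31)
w1·Gw1 = 11·91 + 6·31 = 1187; w1·w1 = 11·11 + 6·6 = 157
λ ≈ 1187/157 = 7.5605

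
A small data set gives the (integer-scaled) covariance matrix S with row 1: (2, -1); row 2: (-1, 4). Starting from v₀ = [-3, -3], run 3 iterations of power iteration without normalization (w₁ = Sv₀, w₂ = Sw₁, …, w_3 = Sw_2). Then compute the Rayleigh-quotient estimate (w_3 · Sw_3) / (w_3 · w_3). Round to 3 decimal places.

w1 = Sv₀ = (2·(-3) + (-1)·(-3); (-1)·(-3) + 4·(-3)) = (-3, -9)
w2 = Sw1 = (2·(-3) + (-1)·(-9); (-1)·(-3) + 4·(-9)) = (3, -33)
w3 = Sw2 = (39, -135)
Sw3 = (213, -579)
w3·Sw3 = 39·213 + (-135)·(-579) = 86472; w3·w3 = 39·39 + (-135)·(-135) = 19746
λ ≈ 86472/19746 = 4.379

λ ≈ 4.379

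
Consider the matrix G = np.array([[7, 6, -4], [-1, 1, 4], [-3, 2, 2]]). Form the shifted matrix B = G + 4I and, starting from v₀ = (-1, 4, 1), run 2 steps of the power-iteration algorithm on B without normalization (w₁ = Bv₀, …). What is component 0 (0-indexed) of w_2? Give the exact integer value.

B = G + 4I has rows (11, 6, -4); (-1, 5, 4); (-3, 2, 6)
w1 = Bv₀ = (11·(-1) + 6·4 + (-4)·1; (-1)·(-1) + 5·4 + 4·1; (-3)·(-1) + 2·4 + 6·1) = (9, 25, 17)
w2 = Bw1 = (11·9 + 6·25 + (-4)·17; (-1)·9 + 5·25 + 4·17; (-3)·9 + 2·25 + 6·17) = (181, 184, 125)
Requested component of w2: 181

181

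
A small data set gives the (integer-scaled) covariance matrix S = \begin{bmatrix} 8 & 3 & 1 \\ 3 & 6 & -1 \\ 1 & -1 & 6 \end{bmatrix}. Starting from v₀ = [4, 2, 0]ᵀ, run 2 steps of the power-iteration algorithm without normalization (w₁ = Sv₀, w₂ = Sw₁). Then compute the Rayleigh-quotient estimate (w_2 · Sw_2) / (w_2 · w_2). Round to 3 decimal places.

w1 = Sv₀ = (38, 24, 2)
w2 = Sw1 = (378, 256, 26)
Sw2 = (3818, 2644, 278)
w2·Sw2 = 378·3818 + 256·2644 + 26·278 = 2127296; w2·w2 = 378·378 + 256·256 + 26·26 = 209096
λ ≈ 2127296/209096 = 10.174

10.174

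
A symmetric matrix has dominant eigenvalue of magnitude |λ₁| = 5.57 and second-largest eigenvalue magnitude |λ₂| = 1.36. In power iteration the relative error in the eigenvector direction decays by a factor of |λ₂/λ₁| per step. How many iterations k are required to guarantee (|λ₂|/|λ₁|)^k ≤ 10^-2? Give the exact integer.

4

|λ₂/λ₁| = 1.36/5.57 = 0.24417
Need k ≥ ln(10^-2) / ln(0.24417) = -4.6052 / -1.4099 ≈ 3.266
Smallest integer k satisfying the bound: 4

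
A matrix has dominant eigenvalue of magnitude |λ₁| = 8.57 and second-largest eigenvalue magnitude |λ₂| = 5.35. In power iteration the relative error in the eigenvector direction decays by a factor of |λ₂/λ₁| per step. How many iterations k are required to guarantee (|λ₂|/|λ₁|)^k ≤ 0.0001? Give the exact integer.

|λ₂/λ₁| = 5.35/8.57 = 0.62427
Need k ≥ ln(0.0001) / ln(0.62427) = -9.2103 / -0.4712 ≈ 19.548
Smallest integer k satisfying the bound: 20

20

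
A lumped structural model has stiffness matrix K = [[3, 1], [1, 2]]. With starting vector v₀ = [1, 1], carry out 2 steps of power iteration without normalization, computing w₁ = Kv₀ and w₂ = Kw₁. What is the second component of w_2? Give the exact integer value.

w1 = Kv₀ = (4, 3)
w2 = Kw1 = (15, 10)
The requested component of w2 is 10.

10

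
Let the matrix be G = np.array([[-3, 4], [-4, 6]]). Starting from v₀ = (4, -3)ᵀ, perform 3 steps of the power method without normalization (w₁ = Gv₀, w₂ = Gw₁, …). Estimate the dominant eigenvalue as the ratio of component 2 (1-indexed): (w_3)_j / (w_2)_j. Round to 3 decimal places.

w1 = Gv₀ = ((-3)·4 + 4·(-3); (-4)·4 + 6·(-3)) = (-24, -34)
w2 = Gw1 = ((-3)·(-24) + 4·(-34); (-4)·(-24) + 6·(-34)) = (-64, -108)
w3 = Gw2 = (-240, -392)
Ratio at component: -392 / -108 = 3.630

λ ≈ 3.630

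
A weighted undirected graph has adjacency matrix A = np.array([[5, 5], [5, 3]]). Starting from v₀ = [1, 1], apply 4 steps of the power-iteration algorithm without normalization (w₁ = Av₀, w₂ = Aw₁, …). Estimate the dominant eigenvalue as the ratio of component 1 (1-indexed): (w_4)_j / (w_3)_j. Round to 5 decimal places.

w1 = Av₀ = (10, 8)
w2 = Aw1 = (90, 74)
w3 = Aw2 = (820, 672)
w4 = Aw3 = (7460, 6116)
Ratio at component: 7460 / 820 = 9.09756

9.09756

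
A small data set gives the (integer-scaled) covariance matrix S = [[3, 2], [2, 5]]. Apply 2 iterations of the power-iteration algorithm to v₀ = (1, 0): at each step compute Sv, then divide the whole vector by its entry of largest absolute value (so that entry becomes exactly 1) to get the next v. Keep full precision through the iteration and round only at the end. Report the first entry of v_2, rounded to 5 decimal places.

0.81250

Sv0 = (3.000000, 2.000000); divide by 3.000000 → v1 = (1.000000, 0.666667)
Sv1 = (4.333333, 5.333333); divide by 5.333333 → v2 = (0.812500, 1.000000)
Requested entry of v2: 13/16 = 0.81250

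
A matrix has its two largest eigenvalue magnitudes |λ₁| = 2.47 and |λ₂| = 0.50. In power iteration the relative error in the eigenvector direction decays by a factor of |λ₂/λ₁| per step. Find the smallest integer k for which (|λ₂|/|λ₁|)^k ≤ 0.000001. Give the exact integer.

|λ₂/λ₁| = 0.50/2.47 = 0.20243
Need k ≥ ln(0.000001) / ln(0.20243) = -13.8155 / -1.5974 ≈ 8.649
Smallest integer k satisfying the bound: 9

9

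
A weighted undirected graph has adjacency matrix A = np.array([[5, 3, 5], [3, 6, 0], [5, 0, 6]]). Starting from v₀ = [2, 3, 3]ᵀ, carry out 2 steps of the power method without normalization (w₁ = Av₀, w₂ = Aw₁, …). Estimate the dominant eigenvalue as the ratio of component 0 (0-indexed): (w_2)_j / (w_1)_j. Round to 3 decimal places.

w1 = Av₀ = (34, 24, 28)
w2 = Aw1 = (382, 246, 338)
Ratio at component: 382 / 34 = 11.235

λ ≈ 11.235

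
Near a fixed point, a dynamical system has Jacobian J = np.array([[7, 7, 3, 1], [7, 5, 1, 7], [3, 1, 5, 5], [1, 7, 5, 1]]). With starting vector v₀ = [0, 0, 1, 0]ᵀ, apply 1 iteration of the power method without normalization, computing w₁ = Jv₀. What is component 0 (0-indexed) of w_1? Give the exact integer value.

w1 = Jv₀ = (7·0 + 7·0 + 3·1 + 1·0; 7·0 + 5·0 + 1·1 + 7·0; 3·0 + 1·0 + 5·1 + 5·0; 1·0 + 7·0 + 5·1 + 1·0) = (3, 1, 5, 5)
The requested component of w1 is 3.

3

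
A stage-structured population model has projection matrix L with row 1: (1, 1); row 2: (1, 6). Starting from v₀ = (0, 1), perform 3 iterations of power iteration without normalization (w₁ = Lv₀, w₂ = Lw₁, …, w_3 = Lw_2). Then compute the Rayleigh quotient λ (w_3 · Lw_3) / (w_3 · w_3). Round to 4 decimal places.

λ ≈ 6.1926

w1 = Lv₀ = (1, 6)
w2 = Lw1 = (7, 37)
w3 = Lw2 = (44, 229)
Lw3 = (273, 1418)
w3·Lw3 = 44·273 + 229·1418 = 336734; w3·w3 = 44·44 + 229·229 = 54377
λ ≈ 336734/54377 = 6.1926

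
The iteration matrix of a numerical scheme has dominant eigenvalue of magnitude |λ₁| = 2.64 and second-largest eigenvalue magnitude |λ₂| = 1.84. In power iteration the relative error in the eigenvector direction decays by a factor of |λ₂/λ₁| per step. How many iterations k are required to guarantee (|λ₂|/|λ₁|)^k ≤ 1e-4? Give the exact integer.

|λ₂/λ₁| = 1.84/2.64 = 0.69697
Need k ≥ ln(1e-4) / ln(0.69697) = -9.2103 / -0.3610 ≈ 25.512
Smallest integer k satisfying the bound: 26

26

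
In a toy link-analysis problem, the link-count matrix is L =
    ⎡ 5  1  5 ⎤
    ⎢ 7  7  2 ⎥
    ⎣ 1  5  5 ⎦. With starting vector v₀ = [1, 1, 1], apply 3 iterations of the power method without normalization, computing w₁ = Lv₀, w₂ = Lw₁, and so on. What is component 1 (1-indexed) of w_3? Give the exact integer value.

1571

w1 = Lv₀ = (5·1 + 1·1 + 5·1; 7·1 + 7·1 + 2·1; 1·1 + 5·1 + 5·1) = (11, 16, 11)
w2 = Lw1 = (5·11 + 1·16 + 5·11; 7·11 + 7·16 + 2·11; 1·11 + 5·16 + 5·11) = (126, 211, 146)
w3 = Lw2 = (1571, 2651, 1911)
The requested component of w3 is 1571.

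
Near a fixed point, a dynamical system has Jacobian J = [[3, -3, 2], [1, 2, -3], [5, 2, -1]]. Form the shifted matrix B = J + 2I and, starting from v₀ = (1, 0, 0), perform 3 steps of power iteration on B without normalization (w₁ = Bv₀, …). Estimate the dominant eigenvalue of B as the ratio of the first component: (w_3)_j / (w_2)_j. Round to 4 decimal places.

B = J + 2I has rows (5, -3, 2); (1, 4, -3); (5, 2, 1)
w1 = Bv₀ = (5, 1, 5)
w2 = Bw1 = (32, -6, 32)
w3 = Bw2 = (242, -88, 180)
Ratio: 242/32 = 7.5625

μ ≈ 7.5625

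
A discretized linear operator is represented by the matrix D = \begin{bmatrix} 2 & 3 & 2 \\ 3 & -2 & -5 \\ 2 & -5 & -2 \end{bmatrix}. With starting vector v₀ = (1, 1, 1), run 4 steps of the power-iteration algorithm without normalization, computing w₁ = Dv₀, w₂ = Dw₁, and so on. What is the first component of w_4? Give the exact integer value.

w1 = Dv₀ = (7, -4, -5)
w2 = Dw1 = (-8, 54, 44)
w3 = Dw2 = (234, -352, -374)
w4 = Dw3 = (-1336, 3276, 2976)
The requested component of w4 is -1336.

-1336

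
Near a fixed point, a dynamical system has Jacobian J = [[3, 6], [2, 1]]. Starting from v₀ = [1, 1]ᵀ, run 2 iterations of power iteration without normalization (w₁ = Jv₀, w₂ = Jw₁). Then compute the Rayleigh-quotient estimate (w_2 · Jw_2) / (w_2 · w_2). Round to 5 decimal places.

5.70803

w1 = Jv₀ = (3·1 + 6·1; 2·1 + 1·1) = (9, 3)
w2 = Jw1 = (3·9 + 6·3; 2·9 + 1·3) = (45, 21)
Jw2 = (261, 111)
w2·Jw2 = 45·261 + 21·111 = 14076; w2·w2 = 45·45 + 21·21 = 2466
λ ≈ 14076/2466 = 5.70803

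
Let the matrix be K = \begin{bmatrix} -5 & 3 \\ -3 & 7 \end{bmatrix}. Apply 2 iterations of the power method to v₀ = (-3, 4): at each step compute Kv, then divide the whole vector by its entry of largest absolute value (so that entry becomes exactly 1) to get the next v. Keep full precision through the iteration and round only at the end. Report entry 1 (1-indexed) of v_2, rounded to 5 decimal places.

Kv0 = (27.000000, 37.000000); divide by 37.000000 → v1 = (0.729730, 1.000000)
Kv1 = (-0.648649, 4.810811); divide by 4.810811 → v2 = (-0.134831, 1.000000)
Requested entry of v2: -24/178 = -0.13483

-0.13483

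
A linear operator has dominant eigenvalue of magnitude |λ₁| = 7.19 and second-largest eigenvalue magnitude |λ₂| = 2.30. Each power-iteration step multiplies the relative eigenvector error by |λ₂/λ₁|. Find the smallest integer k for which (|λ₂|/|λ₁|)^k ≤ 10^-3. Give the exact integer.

|λ₂/λ₁| = 2.30/7.19 = 0.31989
Need k ≥ ln(10^-3) / ln(0.31989) = -6.9078 / -1.1398 ≈ 6.061
Smallest integer k satisfying the bound: 7

7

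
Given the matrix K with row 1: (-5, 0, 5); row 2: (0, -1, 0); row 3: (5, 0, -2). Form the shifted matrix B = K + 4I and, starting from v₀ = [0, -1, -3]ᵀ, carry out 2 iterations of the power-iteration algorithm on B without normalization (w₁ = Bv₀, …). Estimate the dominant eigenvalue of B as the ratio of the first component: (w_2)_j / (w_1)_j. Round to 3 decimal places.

1.000

B = K + 4I has rows (-1, 0, 5); (0, 3, 0); (5, 0, 2)
w1 = Bv₀ = ((-1)·0 + 0·(-1) + 5·(-3); 0·0 + 3·(-1) + 0·(-3); 5·0 + 0·(-1) + 2·(-3)) = (-15, -3, -6)
w2 = Bw1 = ((-1)·(-15) + 0·(-3) + 5·(-6); 0·(-15) + 3·(-3) + 0·(-6); 5·(-15) + 0·(-3) + 2·(-6)) = (-15, -9, -87)
Ratio: -15/-15 = 1.000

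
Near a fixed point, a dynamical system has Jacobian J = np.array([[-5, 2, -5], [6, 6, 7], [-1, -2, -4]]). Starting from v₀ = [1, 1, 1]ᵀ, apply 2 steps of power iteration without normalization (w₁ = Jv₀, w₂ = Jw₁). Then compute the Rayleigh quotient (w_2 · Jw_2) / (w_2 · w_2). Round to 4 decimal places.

λ ≈ -3.4890

w1 = Jv₀ = ((-5)·1 + 2·1 + (-5)·1; 6·1 + 6·1 + 7·1; (-1)·1 + (-2)·1 + (-4)·1) = (-8, 19, -7)
w2 = Jw1 = ((-5)·(-8) + 2·19 + (-5)·(-7); 6·(-8) + 6·19 + 7·(-7); (-1)·(-8) + (-2)·19 + (-4)·(-7)) = (113, 17, -2)
Jw2 = (-521, 766, -139)
w2·Jw2 = 113·(-521) + 17·766 + (-2)·(-139) = -45573; w2·w2 = 113·113 + 17·17 + (-2)·(-2) = 13062
λ ≈ -45573/13062 = -3.4890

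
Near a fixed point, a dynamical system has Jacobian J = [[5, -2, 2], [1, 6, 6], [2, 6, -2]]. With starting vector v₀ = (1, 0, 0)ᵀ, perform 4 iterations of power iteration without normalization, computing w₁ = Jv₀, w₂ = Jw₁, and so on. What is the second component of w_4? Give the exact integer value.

w1 = Jv₀ = (5·1 + (-2)·0 + 2·0; 1·1 + 6·0 + 6·0; 2·1 + 6·0 + (-2)·0) = (5, 1, 2)
w2 = Jw1 = (5·5 + (-2)·1 + 2·2; 1·5 + 6·1 + 6·2; 2·5 + 6·1 + (-2)·2) = (27, 23, 12)
w3 = Jw2 = (113, 237, 168)
w4 = Jw3 = (427, 2543, 1312)
The requested component of w4 is 2543.

2543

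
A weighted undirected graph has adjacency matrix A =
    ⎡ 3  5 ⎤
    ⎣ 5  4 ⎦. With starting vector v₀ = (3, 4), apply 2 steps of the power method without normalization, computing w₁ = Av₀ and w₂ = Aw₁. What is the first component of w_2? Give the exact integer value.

242

w1 = Av₀ = (3·3 + 5·4; 5·3 + 4·4) = (29, 31)
w2 = Aw1 = (3·29 + 5·31; 5·29 + 4·31) = (242, 269)
The requested component of w2 is 242.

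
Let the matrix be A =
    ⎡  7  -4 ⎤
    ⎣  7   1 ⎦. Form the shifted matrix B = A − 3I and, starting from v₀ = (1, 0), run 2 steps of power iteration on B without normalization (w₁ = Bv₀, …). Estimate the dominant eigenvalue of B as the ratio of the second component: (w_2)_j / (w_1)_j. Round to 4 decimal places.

B = A − 3I has rows (4, -4); (7, -2)
w1 = Bv₀ = (4·1 + (-4)·0; 7·1 + (-2)·0) = (4, 7)
w2 = Bw1 = (4·4 + (-4)·7; 7·4 + (-2)·7) = (-12, 14)
Ratio: 14/7 = 2.0000

μ ≈ 2.0000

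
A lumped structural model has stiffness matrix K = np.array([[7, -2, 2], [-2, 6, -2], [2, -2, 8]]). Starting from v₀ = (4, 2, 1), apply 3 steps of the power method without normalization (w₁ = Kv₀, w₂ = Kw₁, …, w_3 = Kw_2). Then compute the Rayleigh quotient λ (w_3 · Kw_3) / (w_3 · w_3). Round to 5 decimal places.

w1 = Kv₀ = (26, 2, 12)
w2 = Kw1 = (202, -64, 144)
w3 = Kw2 = (1830, -1076, 1684)
Kw3 = (18330, -13484, 19284)
w3·Kw3 = 1830·18330 + (-1076)·(-13484) + 1684·19284 = 80526940; w3·w3 = 1830·1830 + (-1076)·(-1076) + 1684·1684 = 7342532
λ ≈ 80526940/7342532 = 10.96719

10.96719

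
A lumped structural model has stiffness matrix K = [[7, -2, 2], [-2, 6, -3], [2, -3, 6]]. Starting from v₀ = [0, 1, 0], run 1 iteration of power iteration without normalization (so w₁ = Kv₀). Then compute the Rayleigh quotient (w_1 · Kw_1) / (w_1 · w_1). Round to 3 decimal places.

w1 = Kv₀ = (-2, 6, -3)
Kw1 = (-32, 49, -40)
w1·Kw1 = (-2)·(-32) + 6·49 + (-3)·(-40) = 478; w1·w1 = (-2)·(-2) + 6·6 + (-3)·(-3) = 49
λ ≈ 478/49 = 9.755

λ ≈ 9.755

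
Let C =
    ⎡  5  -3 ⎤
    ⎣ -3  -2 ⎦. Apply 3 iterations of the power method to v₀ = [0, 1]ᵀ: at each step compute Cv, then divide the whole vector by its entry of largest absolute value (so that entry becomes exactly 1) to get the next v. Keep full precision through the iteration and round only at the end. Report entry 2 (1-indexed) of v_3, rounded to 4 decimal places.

-0.0119

Cv0 = (-3.00000, -2.00000); divide by -3.00000 → v1 = (1.00000, 0.66667)
Cv1 = (3.00000, -4.33333); divide by -4.33333 → v2 = (-0.69231, 1.00000)
Cv2 = (-6.46154, 0.07692); divide by -6.46154 → v3 = (1.00000, -0.01190)
Requested entry of v3: 1/-84 = -0.0119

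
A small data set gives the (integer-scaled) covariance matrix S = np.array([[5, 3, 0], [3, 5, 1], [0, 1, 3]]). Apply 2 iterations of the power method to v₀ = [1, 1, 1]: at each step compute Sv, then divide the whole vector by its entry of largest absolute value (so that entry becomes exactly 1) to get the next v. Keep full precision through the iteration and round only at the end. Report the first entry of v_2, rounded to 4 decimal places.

0.9178

Sv0 = (8.00000, 9.00000, 4.00000); divide by 9.00000 → v1 = (0.88889, 1.00000, 0.44444)
Sv1 = (7.44444, 8.11111, 2.33333); divide by 8.11111 → v2 = (0.91781, 1.00000, 0.28767)
Requested entry of v2: 67/73 = 0.9178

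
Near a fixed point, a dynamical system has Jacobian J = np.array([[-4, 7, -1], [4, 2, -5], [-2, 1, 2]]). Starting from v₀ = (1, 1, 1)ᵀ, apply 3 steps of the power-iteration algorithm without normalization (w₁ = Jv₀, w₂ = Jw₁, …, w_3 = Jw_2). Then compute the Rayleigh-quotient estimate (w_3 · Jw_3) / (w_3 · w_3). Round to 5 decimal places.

λ ≈ -2.59587

w1 = Jv₀ = ((-4)·1 + 7·1 + (-1)·1; 4·1 + 2·1 + (-5)·1; (-2)·1 + 1·1 + 2·1) = (2, 1, 1)
w2 = Jw1 = ((-4)·2 + 7·1 + (-1)·1; 4·2 + 2·1 + (-5)·1; (-2)·2 + 1·1 + 2·1) = (-2, 5, -1)
w3 = Jw2 = (44, 7, 7)
Jw3 = (-134, 155, -67)
w3·Jw3 = 44·(-134) + 7·155 + 7·(-67) = -5280; w3·w3 = 44·44 + 7·7 + 7·7 = 2034
λ ≈ -5280/2034 = -2.59587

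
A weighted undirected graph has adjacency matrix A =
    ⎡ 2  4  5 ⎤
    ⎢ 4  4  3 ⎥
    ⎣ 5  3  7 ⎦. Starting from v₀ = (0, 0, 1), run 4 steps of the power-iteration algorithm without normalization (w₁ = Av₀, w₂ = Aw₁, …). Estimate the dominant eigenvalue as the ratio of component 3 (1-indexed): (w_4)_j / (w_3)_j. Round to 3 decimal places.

w1 = Av₀ = (2·0 + 4·0 + 5·1; 4·0 + 4·0 + 3·1; 5·0 + 3·0 + 7·1) = (5, 3, 7)
w2 = Aw1 = (2·5 + 4·3 + 5·7; 4·5 + 4·3 + 3·7; 5·5 + 3·3 + 7·7) = (57, 53, 83)
w3 = Aw2 = (741, 689, 1025)
w4 = Aw3 = (9363, 8795, 12947)
Ratio at component: 12947 / 1025 = 12.631

12.631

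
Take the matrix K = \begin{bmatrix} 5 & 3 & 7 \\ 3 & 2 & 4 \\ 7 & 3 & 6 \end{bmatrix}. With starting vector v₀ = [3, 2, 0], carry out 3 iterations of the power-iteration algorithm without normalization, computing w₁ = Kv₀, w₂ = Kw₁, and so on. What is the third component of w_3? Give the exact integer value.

5010

w1 = Kv₀ = (5·3 + 3·2 + 7·0; 3·3 + 2·2 + 4·0; 7·3 + 3·2 + 6·0) = (21, 13, 27)
w2 = Kw1 = (5·21 + 3·13 + 7·27; 3·21 + 2·13 + 4·27; 7·21 + 3·13 + 6·27) = (333, 197, 348)
w3 = Kw2 = (4692, 2785, 5010)
The requested component of w3 is 5010.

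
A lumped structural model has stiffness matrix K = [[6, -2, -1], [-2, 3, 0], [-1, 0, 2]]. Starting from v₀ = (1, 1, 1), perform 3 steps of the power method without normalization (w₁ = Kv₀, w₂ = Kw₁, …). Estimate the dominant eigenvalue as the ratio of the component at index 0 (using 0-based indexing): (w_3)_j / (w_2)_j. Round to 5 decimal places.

w1 = Kv₀ = (3, 1, 1)
w2 = Kw1 = (15, -3, -1)
w3 = Kw2 = (97, -39, -17)
Ratio at component: 97 / 15 = 6.46667

6.46667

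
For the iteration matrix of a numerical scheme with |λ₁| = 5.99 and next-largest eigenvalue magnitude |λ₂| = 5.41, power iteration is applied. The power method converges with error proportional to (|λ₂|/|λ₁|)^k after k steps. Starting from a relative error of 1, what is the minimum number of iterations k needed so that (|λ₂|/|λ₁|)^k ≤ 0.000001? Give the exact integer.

136

|λ₂/λ₁| = 5.41/5.99 = 0.90317
Need k ≥ ln(0.000001) / ln(0.90317) = -13.8155 / -0.1018 ≈ 135.656
Smallest integer k satisfying the bound: 136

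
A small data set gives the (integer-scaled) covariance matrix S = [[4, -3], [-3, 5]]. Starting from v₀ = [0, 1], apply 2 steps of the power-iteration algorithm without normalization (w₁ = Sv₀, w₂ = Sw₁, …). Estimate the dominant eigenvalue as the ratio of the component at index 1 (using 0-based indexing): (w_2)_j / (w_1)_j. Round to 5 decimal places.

6.80000

w1 = Sv₀ = (4·0 + (-3)·1; (-3)·0 + 5·1) = (-3, 5)
w2 = Sw1 = (4·(-3) + (-3)·5; (-3)·(-3) + 5·5) = (-27, 34)
Ratio at component: 34 / 5 = 6.80000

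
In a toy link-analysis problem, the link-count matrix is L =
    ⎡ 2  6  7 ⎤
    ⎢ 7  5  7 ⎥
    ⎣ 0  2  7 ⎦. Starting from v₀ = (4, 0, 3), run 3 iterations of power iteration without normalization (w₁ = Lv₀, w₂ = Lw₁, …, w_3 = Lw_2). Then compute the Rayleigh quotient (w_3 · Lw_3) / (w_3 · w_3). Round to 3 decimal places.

w1 = Lv₀ = (29, 49, 21)
w2 = Lw1 = (499, 595, 245)
w3 = Lw2 = (6283, 8183, 2905)
Lw3 = (81999, 105231, 36701)
w3·Lw3 = 6283·81999 + 8183·105231 + 2905·36701 = 1482921395; w3·w3 = 6283·6283 + 8183·8183 + 2905·2905 = 114876603
λ ≈ 1482921395/114876603 = 12.909

12.909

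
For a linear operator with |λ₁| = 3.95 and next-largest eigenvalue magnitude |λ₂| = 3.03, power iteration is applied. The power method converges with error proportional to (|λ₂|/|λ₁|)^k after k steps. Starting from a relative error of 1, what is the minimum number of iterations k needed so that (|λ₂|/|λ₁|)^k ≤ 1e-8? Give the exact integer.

|λ₂/λ₁| = 3.03/3.95 = 0.76709
Need k ≥ ln(1e-8) / ln(0.76709) = -18.4207 / -0.2652 ≈ 69.472
Smallest integer k satisfying the bound: 70

70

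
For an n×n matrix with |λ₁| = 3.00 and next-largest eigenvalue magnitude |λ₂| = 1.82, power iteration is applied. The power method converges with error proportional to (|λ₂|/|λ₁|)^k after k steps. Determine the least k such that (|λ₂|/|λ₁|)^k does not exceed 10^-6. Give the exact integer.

|λ₂/λ₁| = 1.82/3.00 = 0.60667
Need k ≥ ln(10^-6) / ln(0.60667) = -13.8155 / -0.4998 ≈ 27.643
Smallest integer k satisfying the bound: 28

28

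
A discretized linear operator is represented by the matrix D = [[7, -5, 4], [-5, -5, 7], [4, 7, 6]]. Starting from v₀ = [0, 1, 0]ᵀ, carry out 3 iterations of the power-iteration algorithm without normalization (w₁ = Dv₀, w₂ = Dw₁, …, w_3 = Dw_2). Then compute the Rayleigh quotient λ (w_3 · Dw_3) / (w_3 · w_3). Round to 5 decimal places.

w1 = Dv₀ = (-5, -5, 7)
w2 = Dw1 = (18, 99, -13)
w3 = Dw2 = (-421, -676, 687)
Dw3 = (3181, 10294, -2294)
w3·Dw3 = (-421)·3181 + (-676)·10294 + 687·(-2294) = -9873923; w3·w3 = (-421)·(-421) + (-676)·(-676) + 687·687 = 1106186
λ ≈ -9873923/1106186 = -8.92610

λ ≈ -8.92610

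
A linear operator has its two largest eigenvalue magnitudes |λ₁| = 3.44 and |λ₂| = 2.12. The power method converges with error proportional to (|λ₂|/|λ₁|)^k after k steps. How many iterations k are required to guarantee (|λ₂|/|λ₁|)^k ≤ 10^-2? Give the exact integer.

|λ₂/λ₁| = 2.12/3.44 = 0.61628
Need k ≥ ln(10^-2) / ln(0.61628) = -4.6052 / -0.4841 ≈ 9.514
Smallest integer k satisfying the bound: 10

10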